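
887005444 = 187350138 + 699655306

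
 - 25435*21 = -534135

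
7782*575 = 4474650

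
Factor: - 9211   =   - 61^1*151^1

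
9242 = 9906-664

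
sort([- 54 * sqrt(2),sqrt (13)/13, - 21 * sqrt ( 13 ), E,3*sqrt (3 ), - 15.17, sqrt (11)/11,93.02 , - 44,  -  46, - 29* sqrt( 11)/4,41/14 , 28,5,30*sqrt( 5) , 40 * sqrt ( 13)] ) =[ - 54*sqrt( 2), -21* sqrt(13), - 46, - 44, - 29*sqrt( 11 ) /4,- 15.17,sqrt( 13)/13,sqrt( 11 ) /11, E,  41/14 , 5, 3 * sqrt ( 3),28, 30 *sqrt(5), 93.02, 40*sqrt( 13)]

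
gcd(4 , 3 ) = 1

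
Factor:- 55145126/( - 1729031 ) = 2^1*281^1*853^(  -  1 ) *2027^( - 1 ) * 98123^1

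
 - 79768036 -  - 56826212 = -22941824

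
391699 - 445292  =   - 53593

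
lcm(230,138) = 690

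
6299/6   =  1049+5/6 = 1049.83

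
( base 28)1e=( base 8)52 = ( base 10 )42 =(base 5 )132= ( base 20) 22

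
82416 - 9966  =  72450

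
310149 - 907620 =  - 597471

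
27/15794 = 27/15794 = 0.00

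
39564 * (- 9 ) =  - 356076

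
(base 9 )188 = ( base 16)A1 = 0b10100001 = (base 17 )98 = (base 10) 161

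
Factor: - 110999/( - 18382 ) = 157/26 = 2^( - 1)*13^( - 1)  *  157^1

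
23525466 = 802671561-779146095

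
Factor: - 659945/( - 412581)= 3^(  -  1 ) * 5^1*11^1 * 13^1*149^( - 1 )  =  715/447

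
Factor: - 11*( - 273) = 3003 = 3^1*7^1 * 11^1*13^1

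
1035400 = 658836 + 376564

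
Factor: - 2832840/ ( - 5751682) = 2^2*3^3*5^1*43^1 * 61^1 * 67^ ( - 1 )*42923^( - 1) = 1416420/2875841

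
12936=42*308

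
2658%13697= 2658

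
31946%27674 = 4272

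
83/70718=83/70718  =  0.00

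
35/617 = 35/617 = 0.06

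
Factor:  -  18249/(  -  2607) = 7 = 7^1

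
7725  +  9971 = 17696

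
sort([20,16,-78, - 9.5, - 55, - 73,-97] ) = [ -97, - 78,  -  73,- 55,  -  9.5,16, 20 ]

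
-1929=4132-6061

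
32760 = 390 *84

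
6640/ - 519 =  - 6640/519 = - 12.79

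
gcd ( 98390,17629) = 1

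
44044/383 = 114  +  382/383 = 115.00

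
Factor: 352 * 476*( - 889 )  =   - 2^7 * 7^2 * 11^1 * 17^1 * 127^1=- 148953728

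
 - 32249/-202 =159 + 131/202 = 159.65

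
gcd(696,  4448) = 8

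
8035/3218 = 8035/3218 = 2.50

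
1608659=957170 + 651489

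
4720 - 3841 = 879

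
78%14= 8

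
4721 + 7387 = 12108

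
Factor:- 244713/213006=- 2^( - 1)*7^1*43^1*131^( - 1)=-301/262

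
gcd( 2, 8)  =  2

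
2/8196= 1/4098 = 0.00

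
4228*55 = 232540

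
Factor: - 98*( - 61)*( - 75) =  - 2^1 *3^1*5^2*7^2*61^1 =-448350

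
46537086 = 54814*849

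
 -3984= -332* 12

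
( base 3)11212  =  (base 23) 5G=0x83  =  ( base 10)131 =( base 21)65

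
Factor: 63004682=2^1*13^1* 23^1*105359^1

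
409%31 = 6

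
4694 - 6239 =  - 1545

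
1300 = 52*25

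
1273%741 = 532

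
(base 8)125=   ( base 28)31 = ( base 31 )2n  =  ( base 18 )4d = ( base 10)85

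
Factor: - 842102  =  -2^1*29^1*14519^1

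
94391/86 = 1097 + 49/86 = 1097.57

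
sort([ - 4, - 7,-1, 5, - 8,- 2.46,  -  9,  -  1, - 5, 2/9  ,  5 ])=[-9, - 8, - 7, - 5, - 4, - 2.46,-1, - 1,2/9,  5, 5 ] 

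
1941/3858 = 647/1286=0.50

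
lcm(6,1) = 6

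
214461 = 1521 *141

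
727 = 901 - 174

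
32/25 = 1 + 7/25 = 1.28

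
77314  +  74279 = 151593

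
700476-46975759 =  - 46275283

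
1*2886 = 2886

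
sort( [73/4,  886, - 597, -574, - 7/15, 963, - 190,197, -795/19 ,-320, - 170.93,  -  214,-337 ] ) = [ - 597,-574,  -  337,-320, - 214, - 190, - 170.93,-795/19,-7/15, 73/4,197,886 , 963 ]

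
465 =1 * 465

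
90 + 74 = 164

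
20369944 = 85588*238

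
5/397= 5/397 = 0.01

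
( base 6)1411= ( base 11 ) 304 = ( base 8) 557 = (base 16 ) 16F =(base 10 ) 367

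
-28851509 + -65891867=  - 94743376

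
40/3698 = 20/1849 = 0.01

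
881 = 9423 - 8542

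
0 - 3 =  - 3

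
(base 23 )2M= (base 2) 1000100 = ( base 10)68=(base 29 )2a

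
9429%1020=249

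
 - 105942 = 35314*( - 3 ) 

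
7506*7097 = 53270082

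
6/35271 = 2/11757 = 0.00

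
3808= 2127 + 1681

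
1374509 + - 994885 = 379624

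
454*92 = 41768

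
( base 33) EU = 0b111101100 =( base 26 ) IO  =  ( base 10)492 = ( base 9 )606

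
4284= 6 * 714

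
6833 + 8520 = 15353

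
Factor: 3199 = 7^1*457^1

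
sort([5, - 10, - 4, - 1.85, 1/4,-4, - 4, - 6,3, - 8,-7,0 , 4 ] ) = [ - 10, - 8,  -  7,-6, - 4, - 4 , - 4,- 1.85,0,1/4 , 3,4,5 ] 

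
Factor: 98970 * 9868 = 976635960 = 2^3*3^1 * 5^1*2467^1*3299^1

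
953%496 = 457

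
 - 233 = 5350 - 5583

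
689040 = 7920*87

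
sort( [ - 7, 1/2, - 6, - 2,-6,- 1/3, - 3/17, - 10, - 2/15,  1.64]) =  [ - 10, - 7 ,-6,-6, - 2, - 1/3, - 3/17, - 2/15, 1/2,1.64]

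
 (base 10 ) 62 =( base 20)32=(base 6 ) 142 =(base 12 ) 52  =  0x3E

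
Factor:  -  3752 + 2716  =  -1036 = -2^2*7^1*37^1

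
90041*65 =5852665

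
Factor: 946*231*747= 163238922 = 2^1*3^3*7^1* 11^2*43^1 * 83^1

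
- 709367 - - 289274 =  - 420093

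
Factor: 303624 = 2^3*3^2 * 4217^1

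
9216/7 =9216/7 = 1316.57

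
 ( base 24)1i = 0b101010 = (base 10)42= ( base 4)222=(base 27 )1f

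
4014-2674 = 1340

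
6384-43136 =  - 36752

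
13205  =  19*695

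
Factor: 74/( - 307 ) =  - 2^1*37^1* 307^ ( - 1 )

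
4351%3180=1171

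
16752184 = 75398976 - 58646792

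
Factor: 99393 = 3^1*7^1*4733^1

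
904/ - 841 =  - 2 + 778/841  =  -1.07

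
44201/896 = 49 + 297/896 = 49.33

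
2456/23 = 106+ 18/23 = 106.78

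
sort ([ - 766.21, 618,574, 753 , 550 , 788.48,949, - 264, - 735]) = [-766.21 , - 735, - 264,550, 574, 618  ,  753, 788.48,949 ] 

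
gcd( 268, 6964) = 4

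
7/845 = 7/845 = 0.01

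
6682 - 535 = 6147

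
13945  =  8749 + 5196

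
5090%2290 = 510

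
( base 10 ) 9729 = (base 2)10011000000001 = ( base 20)1469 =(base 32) 9g1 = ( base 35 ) 7WY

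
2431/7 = 2431/7 = 347.29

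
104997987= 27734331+77263656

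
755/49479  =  755/49479 = 0.02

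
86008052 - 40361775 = 45646277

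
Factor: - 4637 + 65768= 61131 = 3^1*7^1  *  41^1 * 71^1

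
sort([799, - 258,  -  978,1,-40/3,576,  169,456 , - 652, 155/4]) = [ - 978, - 652,  -  258 , - 40/3,1, 155/4,169, 456,576,  799 ]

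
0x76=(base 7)226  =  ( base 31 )3P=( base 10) 118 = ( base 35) 3d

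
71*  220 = 15620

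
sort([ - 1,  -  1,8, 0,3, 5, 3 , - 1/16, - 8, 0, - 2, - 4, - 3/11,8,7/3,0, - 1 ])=[  -  8, - 4, - 2, - 1, - 1, - 1,-3/11, - 1/16, 0,  0,0, 7/3,3, 3, 5, 8, 8]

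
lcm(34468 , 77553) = 310212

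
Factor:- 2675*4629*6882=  - 85216881150 = - 2^1*3^2*5^2*31^1 *37^1*107^1 * 1543^1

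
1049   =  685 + 364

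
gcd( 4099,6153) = 1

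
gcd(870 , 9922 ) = 2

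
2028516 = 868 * 2337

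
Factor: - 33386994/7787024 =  - 2^( - 3 )*3^2*7^( - 1 )*251^(  -  1)*277^( - 1)*1854833^1  =  - 16693497/3893512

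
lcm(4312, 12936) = 12936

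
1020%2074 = 1020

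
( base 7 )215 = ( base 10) 110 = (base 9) 132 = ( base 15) 75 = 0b1101110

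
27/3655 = 27/3655 = 0.01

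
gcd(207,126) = 9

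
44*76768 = 3377792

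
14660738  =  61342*239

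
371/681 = 371/681  =  0.54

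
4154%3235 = 919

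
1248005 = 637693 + 610312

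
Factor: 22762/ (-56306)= - 19^1 * 47^(- 1) = - 19/47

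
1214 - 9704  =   - 8490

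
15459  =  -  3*( - 5153 ) 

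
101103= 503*201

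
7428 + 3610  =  11038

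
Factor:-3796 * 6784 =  - 25752064 = - 2^9*13^1*53^1*73^1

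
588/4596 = 49/383=0.13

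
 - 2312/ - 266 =8 + 92/133 = 8.69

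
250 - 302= -52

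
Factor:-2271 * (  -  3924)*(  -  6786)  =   - 2^3* 3^5 *13^1*29^1*109^1 * 757^1 = - 60472787544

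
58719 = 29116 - -29603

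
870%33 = 12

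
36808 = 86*428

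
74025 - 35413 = 38612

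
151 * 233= 35183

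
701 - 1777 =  - 1076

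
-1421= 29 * ( - 49 )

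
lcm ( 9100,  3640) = 18200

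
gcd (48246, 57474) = 6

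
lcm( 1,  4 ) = 4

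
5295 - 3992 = 1303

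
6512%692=284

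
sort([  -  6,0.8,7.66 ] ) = [-6, 0.8,7.66]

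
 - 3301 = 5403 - 8704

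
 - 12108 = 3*( -4036 ) 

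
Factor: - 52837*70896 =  - 3745931952 = - 2^4*3^1*7^1*211^1*52837^1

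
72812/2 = 36406 = 36406.00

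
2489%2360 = 129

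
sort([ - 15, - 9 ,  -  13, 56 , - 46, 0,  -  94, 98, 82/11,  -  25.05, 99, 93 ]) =[ - 94,-46, - 25.05 , - 15, - 13,  -  9,0, 82/11, 56, 93,  98, 99]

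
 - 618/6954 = -103/1159 = - 0.09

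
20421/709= 20421/709 = 28.80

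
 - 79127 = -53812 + - 25315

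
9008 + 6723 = 15731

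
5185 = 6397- 1212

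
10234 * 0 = 0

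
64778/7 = 9254  =  9254.00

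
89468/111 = 806  +  2/111  =  806.02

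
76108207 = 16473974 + 59634233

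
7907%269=106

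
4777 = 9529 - 4752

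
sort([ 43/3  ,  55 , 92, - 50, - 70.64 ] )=[-70.64, - 50, 43/3 , 55,92]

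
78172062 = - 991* ( - 78882)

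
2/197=2/197 = 0.01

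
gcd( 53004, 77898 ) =6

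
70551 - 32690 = 37861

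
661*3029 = 2002169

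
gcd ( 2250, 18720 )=90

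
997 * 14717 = 14672849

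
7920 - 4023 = 3897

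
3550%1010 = 520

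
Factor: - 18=-2^1*3^2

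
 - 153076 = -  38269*4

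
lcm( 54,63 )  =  378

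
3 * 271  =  813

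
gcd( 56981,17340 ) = 1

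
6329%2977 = 375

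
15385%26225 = 15385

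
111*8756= 971916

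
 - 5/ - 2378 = 5/2378 = 0.00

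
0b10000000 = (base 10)128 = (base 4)2000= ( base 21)62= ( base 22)5i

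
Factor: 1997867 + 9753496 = 11751363 = 3^2*13^1*47^1*2137^1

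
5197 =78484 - 73287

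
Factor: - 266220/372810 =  -522/731 = -2^1*3^2*17^ (  -  1 )*29^1*43^(-1)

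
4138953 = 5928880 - 1789927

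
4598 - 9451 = -4853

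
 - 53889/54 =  - 998 + 1/18=- 997.94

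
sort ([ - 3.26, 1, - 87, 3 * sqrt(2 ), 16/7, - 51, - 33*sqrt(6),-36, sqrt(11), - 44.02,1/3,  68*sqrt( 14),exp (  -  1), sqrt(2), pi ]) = [ - 87 , - 33*sqrt ( 6),  -  51,-44.02, - 36, - 3.26, 1/3, exp( - 1 ), 1,sqrt (2), 16/7, pi, sqrt(11), 3*sqrt(2 ), 68*sqrt(14) ]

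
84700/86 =984 +38/43 = 984.88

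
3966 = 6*661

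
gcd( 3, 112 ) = 1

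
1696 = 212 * 8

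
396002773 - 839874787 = -443872014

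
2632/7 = 376 = 376.00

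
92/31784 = 23/7946 = 0.00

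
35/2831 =35/2831 = 0.01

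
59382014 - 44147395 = 15234619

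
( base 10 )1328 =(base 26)1p2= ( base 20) 368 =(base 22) 2g8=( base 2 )10100110000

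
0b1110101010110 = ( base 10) 7510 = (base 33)6TJ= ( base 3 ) 101022011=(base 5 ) 220020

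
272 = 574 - 302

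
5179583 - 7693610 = - 2514027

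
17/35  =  17/35 =0.49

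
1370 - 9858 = - 8488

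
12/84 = 1/7 = 0.14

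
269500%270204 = 269500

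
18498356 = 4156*4451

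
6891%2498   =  1895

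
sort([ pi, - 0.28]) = [ - 0.28,pi]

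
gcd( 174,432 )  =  6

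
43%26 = 17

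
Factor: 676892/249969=2^2 * 3^( - 1) * 97^( - 1)*197^1  =  788/291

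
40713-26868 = 13845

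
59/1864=59/1864 = 0.03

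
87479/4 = 21869  +  3/4 = 21869.75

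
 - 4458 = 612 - 5070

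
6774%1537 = 626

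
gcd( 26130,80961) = 3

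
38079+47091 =85170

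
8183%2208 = 1559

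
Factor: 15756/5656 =2^(- 1)*  3^1*7^( - 1) * 13^1=39/14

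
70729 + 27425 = 98154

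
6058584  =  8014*756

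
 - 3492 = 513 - 4005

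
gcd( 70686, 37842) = 714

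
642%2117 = 642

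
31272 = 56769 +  - 25497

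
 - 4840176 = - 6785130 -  - 1944954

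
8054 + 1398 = 9452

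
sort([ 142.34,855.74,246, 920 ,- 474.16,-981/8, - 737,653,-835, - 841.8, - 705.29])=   [ - 841.8, - 835,  -  737 ,-705.29,-474.16, - 981/8, 142.34, 246, 653, 855.74 , 920 ] 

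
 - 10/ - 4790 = 1/479 =0.00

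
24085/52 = 24085/52 = 463.17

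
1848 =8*231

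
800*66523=53218400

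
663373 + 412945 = 1076318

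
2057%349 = 312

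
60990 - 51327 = 9663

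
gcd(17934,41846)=5978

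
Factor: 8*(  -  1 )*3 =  - 2^3*3^1  =  - 24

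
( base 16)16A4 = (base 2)1011010100100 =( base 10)5796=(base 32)5l4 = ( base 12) 3430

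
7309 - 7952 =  - 643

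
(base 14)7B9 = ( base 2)10111111111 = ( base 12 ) a7b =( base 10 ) 1535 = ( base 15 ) 6c5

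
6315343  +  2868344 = 9183687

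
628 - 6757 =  - 6129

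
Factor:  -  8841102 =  - 2^1*3^1*983^1*1499^1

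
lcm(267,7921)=23763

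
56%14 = 0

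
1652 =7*236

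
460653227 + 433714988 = 894368215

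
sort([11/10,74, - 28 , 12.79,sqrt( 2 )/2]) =[- 28, sqrt(2 )/2,11/10,12.79,  74 ]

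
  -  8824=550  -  9374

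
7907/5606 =7907/5606 = 1.41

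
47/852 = 47/852 = 0.06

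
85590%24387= 12429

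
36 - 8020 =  - 7984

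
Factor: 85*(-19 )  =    -  5^1*17^1*19^1 = - 1615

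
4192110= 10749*390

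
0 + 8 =8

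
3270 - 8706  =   - 5436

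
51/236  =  51/236 = 0.22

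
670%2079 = 670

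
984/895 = 984/895 = 1.10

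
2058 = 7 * 294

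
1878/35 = 1878/35 = 53.66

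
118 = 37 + 81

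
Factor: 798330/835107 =2^1*5^1*7^( - 2)*19^( - 1)*89^1 =890/931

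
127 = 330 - 203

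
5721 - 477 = 5244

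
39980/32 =1249 + 3/8 = 1249.38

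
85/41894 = 85/41894 =0.00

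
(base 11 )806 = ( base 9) 1302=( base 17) 365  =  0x3CE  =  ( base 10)974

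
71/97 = 71/97 = 0.73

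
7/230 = 7/230=0.03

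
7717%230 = 127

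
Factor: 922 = 2^1 * 461^1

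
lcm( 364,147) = 7644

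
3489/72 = 48 + 11/24 = 48.46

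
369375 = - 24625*( - 15 )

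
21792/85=256 + 32/85 =256.38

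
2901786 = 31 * 93606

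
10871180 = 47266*230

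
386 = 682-296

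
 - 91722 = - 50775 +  - 40947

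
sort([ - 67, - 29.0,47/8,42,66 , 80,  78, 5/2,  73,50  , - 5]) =[ - 67, - 29.0, - 5,5/2,47/8,42, 50, 66,73,78 , 80]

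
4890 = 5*978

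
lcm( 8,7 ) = 56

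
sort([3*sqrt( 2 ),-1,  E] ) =[ - 1, E, 3*sqrt(2)] 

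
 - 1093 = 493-1586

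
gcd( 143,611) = 13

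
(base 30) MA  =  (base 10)670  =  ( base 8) 1236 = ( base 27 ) OM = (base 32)KU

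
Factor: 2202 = 2^1*3^1*367^1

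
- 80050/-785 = 16010/157 = 101.97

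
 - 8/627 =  - 8/627 = -0.01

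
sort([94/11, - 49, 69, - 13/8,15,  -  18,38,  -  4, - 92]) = [- 92, - 49,-18, - 4,-13/8, 94/11, 15, 38,  69]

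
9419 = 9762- 343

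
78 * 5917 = 461526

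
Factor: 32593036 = 2^2 *7^2* 179^1 * 929^1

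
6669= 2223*3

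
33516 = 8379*4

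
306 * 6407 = 1960542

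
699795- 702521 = -2726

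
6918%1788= 1554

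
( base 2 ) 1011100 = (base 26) 3E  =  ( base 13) 71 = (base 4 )1130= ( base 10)92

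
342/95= 3+3/5 = 3.60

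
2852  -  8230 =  - 5378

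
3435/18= 190 + 5/6 = 190.83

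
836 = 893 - 57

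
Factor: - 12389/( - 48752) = 2^(  -  4 )*11^( - 1 )*13^1*277^ ( - 1)*953^1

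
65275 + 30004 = 95279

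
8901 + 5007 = 13908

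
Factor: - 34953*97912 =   -  2^3*3^1*61^1*191^1*12239^1 = - 3422318136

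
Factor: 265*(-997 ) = -264205= - 5^1*53^1*997^1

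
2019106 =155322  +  1863784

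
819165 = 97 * 8445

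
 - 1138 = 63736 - 64874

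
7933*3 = 23799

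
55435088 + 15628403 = 71063491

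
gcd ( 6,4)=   2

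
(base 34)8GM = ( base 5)303224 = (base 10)9814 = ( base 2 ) 10011001010110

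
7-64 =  - 57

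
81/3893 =81/3893 = 0.02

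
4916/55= 89 + 21/55 = 89.38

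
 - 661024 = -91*7264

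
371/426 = 371/426 =0.87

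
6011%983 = 113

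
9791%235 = 156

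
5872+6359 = 12231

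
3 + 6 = 9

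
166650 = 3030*55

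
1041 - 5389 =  - 4348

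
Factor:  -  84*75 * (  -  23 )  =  144900  =  2^2*3^2*5^2*7^1*23^1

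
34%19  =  15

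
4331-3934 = 397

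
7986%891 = 858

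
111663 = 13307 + 98356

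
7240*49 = 354760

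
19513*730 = 14244490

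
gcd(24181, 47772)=1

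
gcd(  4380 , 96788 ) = 4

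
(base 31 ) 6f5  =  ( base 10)6236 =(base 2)1100001011100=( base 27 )8EQ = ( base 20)FBG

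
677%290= 97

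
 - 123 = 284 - 407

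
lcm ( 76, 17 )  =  1292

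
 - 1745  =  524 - 2269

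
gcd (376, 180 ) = 4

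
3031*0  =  0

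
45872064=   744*61656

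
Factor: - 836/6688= - 1/8 = - 2^( - 3 ) 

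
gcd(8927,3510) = 1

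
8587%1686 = 157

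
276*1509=416484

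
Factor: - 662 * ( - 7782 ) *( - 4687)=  - 24145942908 = - 2^2*3^1*43^1 * 109^1 * 331^1*1297^1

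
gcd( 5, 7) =1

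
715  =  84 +631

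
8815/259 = 8815/259  =  34.03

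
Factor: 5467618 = 2^1*13^1 * 113^1*1861^1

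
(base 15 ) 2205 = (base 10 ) 7205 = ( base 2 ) 1110000100101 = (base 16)1C25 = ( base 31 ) 7FD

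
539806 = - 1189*( - 454)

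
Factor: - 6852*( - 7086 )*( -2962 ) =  - 143814791664= -2^4*3^2*571^1 * 1181^1* 1481^1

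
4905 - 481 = 4424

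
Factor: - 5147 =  - 5147^1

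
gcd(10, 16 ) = 2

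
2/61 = 2/61 = 0.03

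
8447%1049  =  55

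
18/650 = 9/325 = 0.03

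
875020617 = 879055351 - 4034734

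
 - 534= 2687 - 3221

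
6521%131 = 102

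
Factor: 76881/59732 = 2^(- 2)* 3^1*7^2 * 109^( - 1)*137^( - 1)*523^1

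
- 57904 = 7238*(  -  8) 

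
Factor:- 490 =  - 2^1*5^1*7^2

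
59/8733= 59/8733 = 0.01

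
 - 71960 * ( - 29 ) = 2086840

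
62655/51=1228+ 9/17=1228.53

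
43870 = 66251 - 22381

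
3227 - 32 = 3195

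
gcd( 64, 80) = 16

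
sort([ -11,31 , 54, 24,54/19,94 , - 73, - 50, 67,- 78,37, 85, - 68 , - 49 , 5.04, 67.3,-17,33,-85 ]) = [ - 85, - 78,-73, - 68,-50, - 49, - 17 , - 11, 54/19,5.04, 24, 31, 33, 37, 54,67,67.3, 85, 94]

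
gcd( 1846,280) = 2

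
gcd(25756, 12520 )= 4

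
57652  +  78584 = 136236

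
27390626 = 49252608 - 21861982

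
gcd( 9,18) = 9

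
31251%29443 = 1808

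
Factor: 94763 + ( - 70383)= 2^2*5^1*  23^1 * 53^1= 24380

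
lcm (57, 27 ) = 513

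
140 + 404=544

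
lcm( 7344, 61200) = 183600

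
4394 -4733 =-339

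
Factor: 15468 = 2^2*3^1 * 1289^1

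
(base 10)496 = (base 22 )10c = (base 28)HK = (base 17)1c3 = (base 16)1f0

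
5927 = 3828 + 2099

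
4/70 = 2/35 = 0.06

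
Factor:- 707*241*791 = - 7^2*101^1* 113^1*241^1=- 134776117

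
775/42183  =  775/42183 = 0.02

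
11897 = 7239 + 4658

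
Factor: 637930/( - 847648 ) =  - 318965/423824 = - 2^( - 4 )*5^1*26489^(-1 )*63793^1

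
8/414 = 4/207= 0.02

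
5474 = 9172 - 3698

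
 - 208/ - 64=13/4 = 3.25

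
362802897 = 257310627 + 105492270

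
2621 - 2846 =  - 225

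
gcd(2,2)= 2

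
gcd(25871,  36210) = 1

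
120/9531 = 40/3177 = 0.01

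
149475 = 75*1993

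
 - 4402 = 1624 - 6026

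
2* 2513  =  5026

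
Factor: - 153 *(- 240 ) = 2^4*3^3*5^1*17^1 =36720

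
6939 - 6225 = 714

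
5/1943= 5/1943 = 0.00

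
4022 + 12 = 4034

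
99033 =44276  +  54757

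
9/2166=3/722 = 0.00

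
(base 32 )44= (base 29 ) 4G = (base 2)10000100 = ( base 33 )40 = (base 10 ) 132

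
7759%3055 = 1649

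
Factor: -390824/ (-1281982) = 2^2*7^2*13^(  -  1)*997^1*49307^( - 1 ) = 195412/640991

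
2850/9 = 316+2/3 = 316.67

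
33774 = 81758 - 47984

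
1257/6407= 1257/6407 = 0.20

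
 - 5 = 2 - 7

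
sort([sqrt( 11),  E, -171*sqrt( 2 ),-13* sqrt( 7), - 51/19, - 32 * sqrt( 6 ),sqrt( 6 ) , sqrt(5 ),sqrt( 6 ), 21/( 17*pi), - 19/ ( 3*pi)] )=[ - 171  *  sqrt( 2 ), - 32*sqrt( 6), -13 * sqrt( 7), - 51/19, - 19/( 3 * pi ),  21/( 17*pi ),sqrt( 5 ) , sqrt( 6),  sqrt ( 6 ),E,sqrt( 11)] 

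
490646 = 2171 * 226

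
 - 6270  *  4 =  -  25080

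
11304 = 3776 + 7528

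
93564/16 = 5847 + 3/4= 5847.75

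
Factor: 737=11^1 *67^1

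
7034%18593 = 7034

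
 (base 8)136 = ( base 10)94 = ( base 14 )6A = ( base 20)4E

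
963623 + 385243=1348866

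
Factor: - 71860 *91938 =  - 2^3*3^1*5^1*7^1*11^1*199^1*3593^1= - 6606664680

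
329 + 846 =1175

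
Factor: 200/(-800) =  - 1/4= - 2^( - 2 ) 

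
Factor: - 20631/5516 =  - 2^(  -  2)*3^1* 7^( - 1)*13^1*23^2*197^( - 1) 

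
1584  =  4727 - 3143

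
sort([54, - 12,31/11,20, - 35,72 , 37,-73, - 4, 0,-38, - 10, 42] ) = [ - 73, - 38,-35, - 12, - 10,-4,  0,31/11, 20,37, 42, 54,72 ]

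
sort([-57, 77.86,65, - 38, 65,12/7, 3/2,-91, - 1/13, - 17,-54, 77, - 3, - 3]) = [ - 91, - 57, - 54, - 38,-17, - 3, - 3, - 1/13,3/2, 12/7, 65, 65, 77, 77.86 ] 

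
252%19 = 5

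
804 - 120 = 684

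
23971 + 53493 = 77464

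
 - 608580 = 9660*(-63)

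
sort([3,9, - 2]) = [ - 2, 3,  9]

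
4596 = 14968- 10372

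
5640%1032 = 480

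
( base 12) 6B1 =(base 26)1C9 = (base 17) 37B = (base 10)997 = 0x3E5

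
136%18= 10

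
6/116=3/58 = 0.05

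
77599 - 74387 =3212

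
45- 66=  - 21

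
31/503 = 31/503= 0.06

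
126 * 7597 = 957222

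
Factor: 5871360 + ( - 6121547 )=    - 7^1*103^1*347^1 = -  250187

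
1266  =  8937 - 7671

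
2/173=2/173 = 0.01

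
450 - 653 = -203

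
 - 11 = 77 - 88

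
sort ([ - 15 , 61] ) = [ - 15, 61 ]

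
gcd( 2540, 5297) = 1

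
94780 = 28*3385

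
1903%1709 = 194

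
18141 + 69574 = 87715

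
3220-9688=-6468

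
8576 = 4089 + 4487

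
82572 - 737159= -654587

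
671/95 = 7 + 6/95   =  7.06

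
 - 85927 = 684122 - 770049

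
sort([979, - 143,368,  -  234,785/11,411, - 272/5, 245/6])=[  -  234,  -  143,  -  272/5, 245/6,  785/11, 368 , 411, 979]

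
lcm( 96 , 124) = 2976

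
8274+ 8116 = 16390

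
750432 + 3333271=4083703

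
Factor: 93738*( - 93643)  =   - 8777907534 = - 2^1*3^1*11^1*17^1*919^1*8513^1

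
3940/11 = 3940/11 = 358.18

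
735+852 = 1587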